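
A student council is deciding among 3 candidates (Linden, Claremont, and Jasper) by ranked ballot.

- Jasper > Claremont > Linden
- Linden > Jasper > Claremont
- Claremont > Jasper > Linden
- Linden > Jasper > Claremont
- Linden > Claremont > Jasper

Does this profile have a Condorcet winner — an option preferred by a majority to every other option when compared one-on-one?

Head-to-head results (5 voters total):
Linden vs Claremont: Linden wins 3–2.
Linden vs Jasper: Linden wins 3–2.
Claremont vs Jasper: Jasper wins 3–2.
Linden beats each rival — Claremont (3–2), Jasper (3–2) — so Linden is the Condorcet winner.

Yes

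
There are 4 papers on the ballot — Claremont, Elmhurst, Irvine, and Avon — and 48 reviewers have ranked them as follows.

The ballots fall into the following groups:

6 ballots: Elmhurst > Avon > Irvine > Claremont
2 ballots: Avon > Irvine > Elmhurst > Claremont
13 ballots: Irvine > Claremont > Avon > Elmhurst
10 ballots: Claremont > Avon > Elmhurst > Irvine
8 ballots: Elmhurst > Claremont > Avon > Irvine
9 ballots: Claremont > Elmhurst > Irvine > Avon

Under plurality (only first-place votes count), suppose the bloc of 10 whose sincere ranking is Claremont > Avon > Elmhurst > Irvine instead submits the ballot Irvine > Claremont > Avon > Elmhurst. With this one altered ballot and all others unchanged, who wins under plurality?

Irvine

First-place totals with the altered ballot: Claremont 9, Elmhurst 14, Irvine 23, Avon 2.
The switch changes the winner from Claremont to Irvine.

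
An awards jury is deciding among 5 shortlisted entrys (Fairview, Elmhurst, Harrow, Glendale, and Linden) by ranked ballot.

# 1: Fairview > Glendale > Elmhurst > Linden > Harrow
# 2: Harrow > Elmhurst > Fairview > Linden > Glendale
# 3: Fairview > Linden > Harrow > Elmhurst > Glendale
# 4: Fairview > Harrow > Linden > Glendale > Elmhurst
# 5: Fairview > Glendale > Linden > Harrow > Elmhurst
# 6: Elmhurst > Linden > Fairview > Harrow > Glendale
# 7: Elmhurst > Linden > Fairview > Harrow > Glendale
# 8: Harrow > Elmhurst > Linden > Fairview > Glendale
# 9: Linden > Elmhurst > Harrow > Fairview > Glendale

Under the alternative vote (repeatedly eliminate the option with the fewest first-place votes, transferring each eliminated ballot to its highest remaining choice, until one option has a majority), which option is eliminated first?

Glendale

Round 1: Fairview 4, Elmhurst 2, Harrow 2, Linden 1, Glendale 0. Glendale has the fewest and is eliminated.
Round 2: Fairview 4, Elmhurst 2, Harrow 2, Linden 1. Linden has the fewest and is eliminated.
Round 3: Fairview 4, Elmhurst 3, Harrow 2. Harrow has the fewest and is eliminated.
Round 4: Elmhurst 5, Fairview 4. Elmhurst has a majority.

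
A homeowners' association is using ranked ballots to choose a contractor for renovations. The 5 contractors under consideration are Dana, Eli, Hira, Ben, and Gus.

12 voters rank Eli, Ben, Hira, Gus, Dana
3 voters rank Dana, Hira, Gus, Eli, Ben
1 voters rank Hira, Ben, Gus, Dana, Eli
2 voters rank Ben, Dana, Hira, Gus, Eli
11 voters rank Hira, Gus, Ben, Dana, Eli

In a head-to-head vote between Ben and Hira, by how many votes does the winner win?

Ballots ranking Ben above Hira: 12+2 = 14.
Ballots ranking Hira above Ben: 3+1+11 = 15.
Hira wins 15–14, a margin of 1.

1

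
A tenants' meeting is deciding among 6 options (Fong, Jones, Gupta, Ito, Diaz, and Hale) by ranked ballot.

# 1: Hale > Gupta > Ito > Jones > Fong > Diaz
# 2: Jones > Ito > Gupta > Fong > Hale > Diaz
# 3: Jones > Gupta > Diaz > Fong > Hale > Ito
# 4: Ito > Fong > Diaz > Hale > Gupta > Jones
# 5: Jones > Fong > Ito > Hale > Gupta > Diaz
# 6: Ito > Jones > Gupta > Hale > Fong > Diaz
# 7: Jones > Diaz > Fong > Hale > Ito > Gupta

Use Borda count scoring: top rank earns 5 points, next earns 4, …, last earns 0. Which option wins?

Jones

Borda scores:
  Fong: 1 + 2 + 2 + 4 + 4 + 1 + 3 = 17
  Jones: 2 + 5 + 5 + 0 + 5 + 4 + 5 = 26
  Gupta: 4 + 3 + 4 + 1 + 1 + 3 + 0 = 16
  Ito: 3 + 4 + 0 + 5 + 3 + 5 + 1 = 21
  Diaz: 0 + 0 + 3 + 3 + 0 + 0 + 4 = 10
  Hale: 5 + 1 + 1 + 2 + 2 + 2 + 2 = 15
Jones has the highest total.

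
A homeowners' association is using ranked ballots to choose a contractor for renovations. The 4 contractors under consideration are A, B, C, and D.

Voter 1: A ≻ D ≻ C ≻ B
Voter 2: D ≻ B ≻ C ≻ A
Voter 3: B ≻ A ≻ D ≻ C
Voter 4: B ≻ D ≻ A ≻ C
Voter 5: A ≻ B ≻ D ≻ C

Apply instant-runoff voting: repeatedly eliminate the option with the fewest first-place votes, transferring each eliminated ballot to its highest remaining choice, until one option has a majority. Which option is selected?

Round 1: A 2, B 2, D 1, C 0. C has the fewest and is eliminated.
Round 2: A 2, B 2, D 1. D has the fewest and is eliminated.
Round 3: B 3, A 2. B has a majority.

B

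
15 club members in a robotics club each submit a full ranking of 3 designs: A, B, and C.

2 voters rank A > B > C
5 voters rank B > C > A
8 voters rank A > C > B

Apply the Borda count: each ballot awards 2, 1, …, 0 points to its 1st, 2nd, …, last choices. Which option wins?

A

Borda scores:
  A: 2·2 + 5·0 + 8·2 = 20
  B: 2·1 + 5·2 + 8·0 = 12
  C: 2·0 + 5·1 + 8·1 = 13
A has the highest total.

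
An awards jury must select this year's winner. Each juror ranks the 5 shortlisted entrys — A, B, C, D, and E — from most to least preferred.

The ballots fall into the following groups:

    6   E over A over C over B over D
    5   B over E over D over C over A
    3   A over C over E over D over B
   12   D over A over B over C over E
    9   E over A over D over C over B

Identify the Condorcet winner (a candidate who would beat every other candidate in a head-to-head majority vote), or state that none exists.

E

Head-to-head results (35 voters total):
A vs B: A wins 30–5.
A vs C: A wins 30–5.
A vs D: A wins 18–17.
A vs E: E wins 20–15.
B vs C: C wins 18–17.
B vs D: D wins 24–11.
B vs E: E wins 18–17.
C vs D: D wins 26–9.
C vs E: E wins 20–15.
D vs E: E wins 23–12.
E beats each rival — A (20–15), B (18–17), C (20–15), D (23–12) — so E is the Condorcet winner.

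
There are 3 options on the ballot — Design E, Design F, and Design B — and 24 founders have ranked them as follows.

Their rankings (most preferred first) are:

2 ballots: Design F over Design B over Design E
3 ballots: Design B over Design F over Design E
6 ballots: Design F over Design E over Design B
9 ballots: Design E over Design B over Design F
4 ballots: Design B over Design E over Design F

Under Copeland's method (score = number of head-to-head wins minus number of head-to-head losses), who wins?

Pairwise results:
  Design E vs Design F: Design E wins 13–11.
  Design E vs Design B: Design E wins 15–9.
  Design F vs Design B: Design B wins 16–8.
Copeland scores (wins − losses):
  Design E: 2 − 0 = 2
  Design F: 0 − 2 = -2
  Design B: 1 − 1 = 0
Design E has the best Copeland score.

Design E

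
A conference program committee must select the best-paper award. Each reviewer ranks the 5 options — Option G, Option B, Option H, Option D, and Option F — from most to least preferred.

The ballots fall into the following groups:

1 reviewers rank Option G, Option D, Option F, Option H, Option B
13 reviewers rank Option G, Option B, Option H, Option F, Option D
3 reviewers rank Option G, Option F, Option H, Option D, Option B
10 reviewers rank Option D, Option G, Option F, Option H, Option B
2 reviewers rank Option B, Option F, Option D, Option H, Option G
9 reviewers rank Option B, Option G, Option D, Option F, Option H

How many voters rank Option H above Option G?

Ballots ranking Option H above Option G: 2.
Ballots ranking Option G above Option H: 1+13+3+10+9 = 36.
So 2 of 38 voters prefer Option H to Option G.

2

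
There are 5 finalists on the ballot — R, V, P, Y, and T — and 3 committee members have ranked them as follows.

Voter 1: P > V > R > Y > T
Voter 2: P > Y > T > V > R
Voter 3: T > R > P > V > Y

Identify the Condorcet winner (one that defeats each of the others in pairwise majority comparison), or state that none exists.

Head-to-head results (3 voters total):
R vs V: V wins 2–1.
R vs P: P wins 2–1.
R vs Y: R wins 2–1.
R vs T: T wins 2–1.
V vs P: P wins 3–0.
V vs Y: V wins 2–1.
V vs T: T wins 2–1.
P vs Y: P wins 3–0.
P vs T: P wins 2–1.
Y vs T: Y wins 2–1.
P beats each rival — R (2–1), V (3–0), Y (3–0), T (2–1) — so P is the Condorcet winner.

P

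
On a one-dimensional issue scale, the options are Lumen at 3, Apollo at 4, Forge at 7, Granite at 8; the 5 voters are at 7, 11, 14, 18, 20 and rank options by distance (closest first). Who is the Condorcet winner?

With single-peaked preferences on a line, the Condorcet winner is the candidate closest to the median voter.
The median voter (position 14) is closest to Granite at 8.
Check: Granite vs Apollo — voters closer to Granite: 5 of 5.

Granite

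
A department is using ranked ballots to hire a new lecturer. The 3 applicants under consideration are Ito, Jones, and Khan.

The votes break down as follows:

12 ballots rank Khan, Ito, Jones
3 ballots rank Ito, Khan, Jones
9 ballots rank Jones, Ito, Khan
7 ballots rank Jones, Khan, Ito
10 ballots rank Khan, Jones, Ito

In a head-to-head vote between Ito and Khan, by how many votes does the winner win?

Ballots ranking Ito above Khan: 3+9 = 12.
Ballots ranking Khan above Ito: 12+7+10 = 29.
Khan wins 29–12, a margin of 17.

17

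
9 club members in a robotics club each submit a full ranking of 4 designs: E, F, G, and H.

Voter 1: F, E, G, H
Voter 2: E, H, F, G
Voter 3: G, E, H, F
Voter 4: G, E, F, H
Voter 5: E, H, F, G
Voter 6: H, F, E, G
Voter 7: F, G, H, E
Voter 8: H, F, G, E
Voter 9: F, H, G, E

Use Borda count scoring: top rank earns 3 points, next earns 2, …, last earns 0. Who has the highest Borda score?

F

Borda scores:
  E: 2 + 3 + 2 + 2 + 3 + 1 + 0 + 0 + 0 = 13
  F: 3 + 1 + 0 + 1 + 1 + 2 + 3 + 2 + 3 = 16
  G: 1 + 0 + 3 + 3 + 0 + 0 + 2 + 1 + 1 = 11
  H: 0 + 2 + 1 + 0 + 2 + 3 + 1 + 3 + 2 = 14
F has the highest total.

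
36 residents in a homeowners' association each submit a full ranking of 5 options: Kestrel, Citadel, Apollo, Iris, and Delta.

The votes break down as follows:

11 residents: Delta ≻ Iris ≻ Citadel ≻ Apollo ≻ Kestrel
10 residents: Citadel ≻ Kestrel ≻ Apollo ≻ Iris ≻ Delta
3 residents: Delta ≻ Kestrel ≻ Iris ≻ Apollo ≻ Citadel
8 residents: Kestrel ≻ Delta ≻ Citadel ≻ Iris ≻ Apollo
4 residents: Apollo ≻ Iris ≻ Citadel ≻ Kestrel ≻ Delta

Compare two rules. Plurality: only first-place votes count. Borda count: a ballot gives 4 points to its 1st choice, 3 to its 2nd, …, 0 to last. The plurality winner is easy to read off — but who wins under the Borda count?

Plurality first-place counts: Kestrel 8, Citadel 10, Apollo 4, Iris 0, Delta 14 → Delta.
Borda totals: Kestrel 75, Citadel 86, Apollo 50, Iris 69, Delta 80 → Citadel.

Citadel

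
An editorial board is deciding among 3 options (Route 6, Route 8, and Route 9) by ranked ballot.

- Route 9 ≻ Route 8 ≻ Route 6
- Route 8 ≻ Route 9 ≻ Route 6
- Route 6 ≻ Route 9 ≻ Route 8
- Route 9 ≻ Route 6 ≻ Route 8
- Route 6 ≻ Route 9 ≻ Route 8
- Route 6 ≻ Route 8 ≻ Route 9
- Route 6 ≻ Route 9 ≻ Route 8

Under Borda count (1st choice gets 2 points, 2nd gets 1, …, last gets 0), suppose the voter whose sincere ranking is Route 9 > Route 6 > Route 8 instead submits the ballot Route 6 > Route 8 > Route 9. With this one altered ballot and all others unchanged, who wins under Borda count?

Route 6

Borda totals with the altered ballot: Route 6 10, Route 8 5, Route 9 6.
The winner is unchanged: still Route 6.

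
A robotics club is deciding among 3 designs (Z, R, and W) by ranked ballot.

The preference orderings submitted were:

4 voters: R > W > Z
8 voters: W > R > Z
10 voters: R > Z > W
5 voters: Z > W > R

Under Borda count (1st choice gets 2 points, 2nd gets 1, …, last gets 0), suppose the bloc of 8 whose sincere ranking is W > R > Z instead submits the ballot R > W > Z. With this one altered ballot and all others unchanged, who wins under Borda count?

Borda totals with the altered ballot: Z 20, R 44, W 17.
The winner is unchanged: still R.

R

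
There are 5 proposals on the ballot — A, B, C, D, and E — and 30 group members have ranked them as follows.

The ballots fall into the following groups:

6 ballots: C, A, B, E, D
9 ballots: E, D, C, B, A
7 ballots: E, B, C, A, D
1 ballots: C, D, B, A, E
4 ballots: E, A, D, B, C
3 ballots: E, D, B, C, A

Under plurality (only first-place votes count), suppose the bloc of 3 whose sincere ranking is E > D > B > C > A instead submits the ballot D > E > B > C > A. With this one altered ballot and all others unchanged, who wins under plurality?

First-place totals with the altered ballot: A 0, B 0, C 7, D 3, E 20.
The winner is unchanged: still E.

E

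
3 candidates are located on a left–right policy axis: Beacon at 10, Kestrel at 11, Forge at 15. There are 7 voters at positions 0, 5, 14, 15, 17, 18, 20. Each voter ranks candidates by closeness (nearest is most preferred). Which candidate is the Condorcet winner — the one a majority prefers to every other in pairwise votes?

Forge

With single-peaked preferences on a line, the Condorcet winner is the candidate closest to the median voter.
The median voter (position 15) is closest to Forge at 15.
Check: Forge vs Beacon — voters closer to Forge: 5 of 7.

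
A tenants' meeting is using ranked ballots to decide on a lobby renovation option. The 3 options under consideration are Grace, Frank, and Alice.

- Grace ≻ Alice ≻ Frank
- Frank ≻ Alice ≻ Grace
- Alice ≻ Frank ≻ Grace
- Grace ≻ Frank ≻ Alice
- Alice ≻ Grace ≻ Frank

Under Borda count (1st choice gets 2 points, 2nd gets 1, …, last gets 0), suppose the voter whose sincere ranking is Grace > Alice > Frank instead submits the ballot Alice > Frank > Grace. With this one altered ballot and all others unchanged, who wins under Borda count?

Borda totals with the altered ballot: Grace 3, Frank 5, Alice 7.
The winner is unchanged: still Alice.

Alice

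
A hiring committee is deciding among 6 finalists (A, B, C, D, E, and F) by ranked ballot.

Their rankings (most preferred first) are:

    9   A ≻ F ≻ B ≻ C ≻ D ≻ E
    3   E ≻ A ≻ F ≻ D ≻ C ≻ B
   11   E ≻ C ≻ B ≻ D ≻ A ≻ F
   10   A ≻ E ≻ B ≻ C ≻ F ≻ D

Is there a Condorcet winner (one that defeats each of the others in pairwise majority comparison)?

Yes

Head-to-head results (33 voters total):
A vs B: A wins 22–11.
A vs C: A wins 22–11.
A vs D: A wins 22–11.
A vs E: A wins 19–14.
A vs F: A wins 33–0.
B vs C: B wins 19–14.
B vs D: B wins 30–3.
B vs E: E wins 24–9.
B vs F: B wins 21–12.
C vs D: C wins 30–3.
C vs E: E wins 24–9.
C vs F: C wins 21–12.
D vs E: E wins 24–9.
D vs F: F wins 22–11.
E vs F: E wins 24–9.
A beats each rival — B (22–11), C (22–11), D (22–11), E (19–14), F (33–0) — so A is the Condorcet winner.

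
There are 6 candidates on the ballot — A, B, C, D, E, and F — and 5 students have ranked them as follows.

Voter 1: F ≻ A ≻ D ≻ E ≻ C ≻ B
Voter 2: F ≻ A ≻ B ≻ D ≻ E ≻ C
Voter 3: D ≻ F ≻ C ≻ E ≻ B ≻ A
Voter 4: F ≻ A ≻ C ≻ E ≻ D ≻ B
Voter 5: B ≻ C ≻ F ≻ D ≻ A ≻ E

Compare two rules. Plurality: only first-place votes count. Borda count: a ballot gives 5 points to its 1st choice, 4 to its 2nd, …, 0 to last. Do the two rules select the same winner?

Plurality first-place counts: A 0, B 1, C 0, D 1, E 0, F 3 → F.
Borda totals: A 13, B 9, C 11, D 13, E 7, F 22 → F.
The two rules agree on F.

Yes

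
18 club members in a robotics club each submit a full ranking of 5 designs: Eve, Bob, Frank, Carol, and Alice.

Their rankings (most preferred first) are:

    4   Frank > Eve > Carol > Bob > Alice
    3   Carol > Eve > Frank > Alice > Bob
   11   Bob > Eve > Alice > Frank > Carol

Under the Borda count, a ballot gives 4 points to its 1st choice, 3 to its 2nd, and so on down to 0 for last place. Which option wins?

Eve

Borda scores:
  Eve: 4·3 + 3·3 + 11·3 = 54
  Bob: 4·1 + 3·0 + 11·4 = 48
  Frank: 4·4 + 3·2 + 11·1 = 33
  Carol: 4·2 + 3·4 + 11·0 = 20
  Alice: 4·0 + 3·1 + 11·2 = 25
Eve has the highest total.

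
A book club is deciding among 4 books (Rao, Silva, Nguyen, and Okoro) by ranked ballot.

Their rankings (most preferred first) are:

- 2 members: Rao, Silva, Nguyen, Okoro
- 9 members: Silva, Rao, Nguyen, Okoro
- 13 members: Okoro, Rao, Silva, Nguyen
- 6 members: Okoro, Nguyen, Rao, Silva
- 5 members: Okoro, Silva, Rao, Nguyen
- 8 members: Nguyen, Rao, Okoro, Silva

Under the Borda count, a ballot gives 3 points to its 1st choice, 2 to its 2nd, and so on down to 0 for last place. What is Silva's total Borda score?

54

Borda scores:
  Rao: 2·3 + 9·2 + 13·2 + 6·1 + 5·1 + 8·2 = 77
  Silva: 2·2 + 9·3 + 13·1 + 6·0 + 5·2 + 8·0 = 54
  Nguyen: 2·1 + 9·1 + 13·0 + 6·2 + 5·0 + 8·3 = 47
  Okoro: 2·0 + 9·0 + 13·3 + 6·3 + 5·3 + 8·1 = 80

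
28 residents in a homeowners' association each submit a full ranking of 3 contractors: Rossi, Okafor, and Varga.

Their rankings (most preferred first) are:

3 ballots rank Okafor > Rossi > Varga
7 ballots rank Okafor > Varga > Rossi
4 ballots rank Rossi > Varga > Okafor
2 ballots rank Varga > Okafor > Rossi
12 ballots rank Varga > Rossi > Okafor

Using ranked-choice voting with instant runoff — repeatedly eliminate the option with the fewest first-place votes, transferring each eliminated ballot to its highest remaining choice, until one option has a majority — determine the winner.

Round 1: Varga 14, Okafor 10, Rossi 4. Rossi has the fewest and is eliminated.
Round 2: Varga 18, Okafor 10. Varga has a majority.

Varga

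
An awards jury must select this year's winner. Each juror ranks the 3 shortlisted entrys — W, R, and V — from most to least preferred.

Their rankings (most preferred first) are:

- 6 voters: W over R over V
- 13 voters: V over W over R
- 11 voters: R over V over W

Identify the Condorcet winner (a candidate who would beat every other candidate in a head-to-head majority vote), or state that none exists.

Head-to-head results (30 voters total):
W vs R: W wins 19–11.
W vs V: V wins 24–6.
R vs V: R wins 17–13.
No candidate beats all others: W beats R beats V beats W, a majority cycle.

There is no Condorcet winner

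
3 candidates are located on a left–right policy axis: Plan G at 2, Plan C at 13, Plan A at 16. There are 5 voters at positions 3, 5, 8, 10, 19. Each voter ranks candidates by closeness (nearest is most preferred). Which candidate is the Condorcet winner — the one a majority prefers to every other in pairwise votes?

With single-peaked preferences on a line, the Condorcet winner is the candidate closest to the median voter.
The median voter (position 8) is closest to Plan C at 13.
Check: Plan C vs Plan A — voters closer to Plan C: 4 of 5.

Plan C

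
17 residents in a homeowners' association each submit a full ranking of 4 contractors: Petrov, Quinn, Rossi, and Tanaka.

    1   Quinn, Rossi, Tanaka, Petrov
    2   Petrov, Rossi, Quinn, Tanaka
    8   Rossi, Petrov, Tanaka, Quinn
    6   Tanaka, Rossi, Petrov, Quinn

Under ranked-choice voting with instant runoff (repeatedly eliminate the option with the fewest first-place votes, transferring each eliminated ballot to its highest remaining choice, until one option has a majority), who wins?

Round 1: Rossi 8, Tanaka 6, Petrov 2, Quinn 1. Quinn has the fewest and is eliminated.
Round 2: Rossi 9, Tanaka 6, Petrov 2. Rossi has a majority.

Rossi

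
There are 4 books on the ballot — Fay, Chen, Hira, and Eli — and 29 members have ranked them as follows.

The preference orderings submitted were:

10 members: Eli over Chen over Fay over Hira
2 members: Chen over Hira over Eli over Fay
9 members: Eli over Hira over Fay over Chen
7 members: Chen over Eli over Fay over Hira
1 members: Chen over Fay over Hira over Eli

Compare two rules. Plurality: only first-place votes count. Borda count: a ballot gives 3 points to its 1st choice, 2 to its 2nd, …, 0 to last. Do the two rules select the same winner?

Yes

Plurality first-place counts: Fay 0, Chen 10, Hira 0, Eli 19 → Eli.
Borda totals: Fay 28, Chen 50, Hira 23, Eli 73 → Eli.
The two rules agree on Eli.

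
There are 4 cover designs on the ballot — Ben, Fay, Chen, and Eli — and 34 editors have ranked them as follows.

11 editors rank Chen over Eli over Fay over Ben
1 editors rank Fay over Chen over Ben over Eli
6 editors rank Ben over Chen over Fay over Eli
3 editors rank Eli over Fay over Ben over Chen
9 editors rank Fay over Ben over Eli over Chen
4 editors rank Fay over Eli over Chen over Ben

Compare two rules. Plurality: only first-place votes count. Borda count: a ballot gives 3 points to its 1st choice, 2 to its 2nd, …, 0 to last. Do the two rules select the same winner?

Yes

Plurality first-place counts: Ben 6, Fay 14, Chen 11, Eli 3 → Fay.
Borda totals: Ben 40, Fay 65, Chen 51, Eli 48 → Fay.
The two rules agree on Fay.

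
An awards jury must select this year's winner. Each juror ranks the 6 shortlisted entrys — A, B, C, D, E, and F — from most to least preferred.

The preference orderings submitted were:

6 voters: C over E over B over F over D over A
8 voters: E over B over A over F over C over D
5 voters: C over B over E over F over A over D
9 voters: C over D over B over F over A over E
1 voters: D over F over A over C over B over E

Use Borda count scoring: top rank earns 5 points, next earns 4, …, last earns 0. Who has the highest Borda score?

C

Borda scores:
  A: 6·0 + 8·3 + 5·1 + 9·1 + 3 = 41
  B: 6·3 + 8·4 + 5·4 + 9·3 + 1 = 98
  C: 6·5 + 8·1 + 5·5 + 9·5 + 2 = 110
  D: 6·1 + 8·0 + 5·0 + 9·4 + 5 = 47
  E: 6·4 + 8·5 + 5·3 + 9·0 + 0 = 79
  F: 6·2 + 8·2 + 5·2 + 9·2 + 4 = 60
C has the highest total.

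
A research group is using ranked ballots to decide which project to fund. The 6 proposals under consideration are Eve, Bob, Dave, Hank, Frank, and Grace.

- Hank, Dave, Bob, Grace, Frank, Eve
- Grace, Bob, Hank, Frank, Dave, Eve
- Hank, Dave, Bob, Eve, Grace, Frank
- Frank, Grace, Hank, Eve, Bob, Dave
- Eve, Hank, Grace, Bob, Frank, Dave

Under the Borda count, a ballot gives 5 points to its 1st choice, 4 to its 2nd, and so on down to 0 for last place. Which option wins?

Hank

Borda scores:
  Eve: 0 + 0 + 2 + 2 + 5 = 9
  Bob: 3 + 4 + 3 + 1 + 2 = 13
  Dave: 4 + 1 + 4 + 0 + 0 = 9
  Hank: 5 + 3 + 5 + 3 + 4 = 20
  Frank: 1 + 2 + 0 + 5 + 1 = 9
  Grace: 2 + 5 + 1 + 4 + 3 = 15
Hank has the highest total.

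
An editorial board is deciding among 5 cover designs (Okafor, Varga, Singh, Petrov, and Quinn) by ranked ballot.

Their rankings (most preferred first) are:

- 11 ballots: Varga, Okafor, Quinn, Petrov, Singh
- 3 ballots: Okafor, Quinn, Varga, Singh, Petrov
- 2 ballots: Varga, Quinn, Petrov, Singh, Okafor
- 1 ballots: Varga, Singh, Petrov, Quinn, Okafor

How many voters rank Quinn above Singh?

Ballots ranking Quinn above Singh: 11+3+2 = 16.
Ballots ranking Singh above Quinn: 1.
So 16 of 17 voters prefer Quinn to Singh.

16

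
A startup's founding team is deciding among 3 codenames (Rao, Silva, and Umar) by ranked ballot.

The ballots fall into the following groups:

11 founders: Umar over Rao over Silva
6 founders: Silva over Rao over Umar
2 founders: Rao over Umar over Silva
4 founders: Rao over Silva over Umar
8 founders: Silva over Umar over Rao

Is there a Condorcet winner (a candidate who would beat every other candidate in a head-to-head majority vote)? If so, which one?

Head-to-head results (31 voters total):
Rao vs Silva: Rao wins 17–14.
Rao vs Umar: Umar wins 19–12.
Silva vs Umar: Silva wins 18–13.
No candidate beats all others: Rao beats Silva beats Umar beats Rao, a majority cycle.

There is no Condorcet winner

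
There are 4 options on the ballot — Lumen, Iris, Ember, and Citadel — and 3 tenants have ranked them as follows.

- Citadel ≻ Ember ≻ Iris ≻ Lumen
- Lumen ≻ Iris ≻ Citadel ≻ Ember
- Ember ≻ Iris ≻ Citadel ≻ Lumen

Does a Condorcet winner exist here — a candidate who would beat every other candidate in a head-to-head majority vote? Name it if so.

No Condorcet winner

Head-to-head results (3 voters total):
Lumen vs Iris: Iris wins 2–1.
Lumen vs Ember: Ember wins 2–1.
Lumen vs Citadel: Citadel wins 2–1.
Iris vs Ember: Ember wins 2–1.
Iris vs Citadel: Iris wins 2–1.
Ember vs Citadel: Citadel wins 2–1.
No candidate beats all others: Iris beats Citadel beats Ember beats Iris, a majority cycle.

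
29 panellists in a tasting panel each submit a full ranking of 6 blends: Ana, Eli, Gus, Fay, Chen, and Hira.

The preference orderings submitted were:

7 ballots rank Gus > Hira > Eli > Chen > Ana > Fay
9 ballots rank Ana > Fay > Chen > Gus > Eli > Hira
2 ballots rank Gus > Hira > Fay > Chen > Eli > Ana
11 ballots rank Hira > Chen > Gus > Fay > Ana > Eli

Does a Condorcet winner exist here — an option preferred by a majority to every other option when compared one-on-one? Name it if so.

Head-to-head results (29 voters total):
Ana vs Eli: Ana wins 20–9.
Ana vs Gus: Gus wins 20–9.
Ana vs Fay: Ana wins 16–13.
Ana vs Chen: Chen wins 20–9.
Ana vs Hira: Hira wins 20–9.
Eli vs Gus: Gus wins 29–0.
Eli vs Fay: Fay wins 22–7.
Eli vs Chen: Chen wins 22–7.
Eli vs Hira: Hira wins 20–9.
Gus vs Fay: Gus wins 20–9.
Gus vs Chen: Chen wins 20–9.
Gus vs Hira: Gus wins 18–11.
Fay vs Chen: Chen wins 18–11.
Fay vs Hira: Hira wins 20–9.
Chen vs Hira: Hira wins 20–9.
No candidate beats all others: Gus beats Hira beats Chen beats Gus, a majority cycle.

None — there is no Condorcet winner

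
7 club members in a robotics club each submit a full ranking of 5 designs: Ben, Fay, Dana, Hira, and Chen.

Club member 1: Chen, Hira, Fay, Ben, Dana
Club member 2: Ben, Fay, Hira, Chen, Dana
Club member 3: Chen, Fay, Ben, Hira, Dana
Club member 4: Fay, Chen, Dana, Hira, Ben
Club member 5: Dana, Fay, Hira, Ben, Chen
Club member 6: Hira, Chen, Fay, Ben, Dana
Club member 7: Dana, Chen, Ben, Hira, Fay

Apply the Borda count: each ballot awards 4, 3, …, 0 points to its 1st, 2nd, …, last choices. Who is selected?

Chen

Borda scores:
  Ben: 1 + 4 + 2 + 0 + 1 + 1 + 2 = 11
  Fay: 2 + 3 + 3 + 4 + 3 + 2 + 0 = 17
  Dana: 0 + 0 + 0 + 2 + 4 + 0 + 4 = 10
  Hira: 3 + 2 + 1 + 1 + 2 + 4 + 1 = 14
  Chen: 4 + 1 + 4 + 3 + 0 + 3 + 3 = 18
Chen has the highest total.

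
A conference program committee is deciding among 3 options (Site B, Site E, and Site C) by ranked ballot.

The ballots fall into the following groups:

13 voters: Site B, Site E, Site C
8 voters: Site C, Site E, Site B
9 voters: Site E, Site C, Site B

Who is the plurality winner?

First-place vote totals:
  Site B: 13
  Site E: 9
  Site C: 8
Site B has the most first-place votes.

Site B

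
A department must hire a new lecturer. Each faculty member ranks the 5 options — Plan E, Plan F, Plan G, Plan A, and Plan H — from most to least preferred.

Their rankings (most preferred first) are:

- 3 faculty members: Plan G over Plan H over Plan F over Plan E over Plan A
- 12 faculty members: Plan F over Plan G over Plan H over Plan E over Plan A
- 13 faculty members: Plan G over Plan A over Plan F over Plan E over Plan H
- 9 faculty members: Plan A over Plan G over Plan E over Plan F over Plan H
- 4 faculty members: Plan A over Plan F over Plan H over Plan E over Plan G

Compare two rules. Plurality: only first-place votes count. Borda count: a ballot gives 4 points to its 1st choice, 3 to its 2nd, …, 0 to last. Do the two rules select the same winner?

Plurality first-place counts: Plan E 0, Plan F 12, Plan G 16, Plan A 13, Plan H 0 → Plan G.
Borda totals: Plan E 50, Plan F 101, Plan G 127, Plan A 91, Plan H 41 → Plan G.
The two rules agree on Plan G.

Yes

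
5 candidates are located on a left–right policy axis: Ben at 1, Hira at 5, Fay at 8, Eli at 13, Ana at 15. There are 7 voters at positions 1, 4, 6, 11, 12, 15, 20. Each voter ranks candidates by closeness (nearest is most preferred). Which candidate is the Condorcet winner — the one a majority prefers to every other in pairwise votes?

With single-peaked preferences on a line, the Condorcet winner is the candidate closest to the median voter.
The median voter (position 11) is closest to Eli at 13.
Check: Eli vs Fay — voters closer to Eli: 4 of 7.

Eli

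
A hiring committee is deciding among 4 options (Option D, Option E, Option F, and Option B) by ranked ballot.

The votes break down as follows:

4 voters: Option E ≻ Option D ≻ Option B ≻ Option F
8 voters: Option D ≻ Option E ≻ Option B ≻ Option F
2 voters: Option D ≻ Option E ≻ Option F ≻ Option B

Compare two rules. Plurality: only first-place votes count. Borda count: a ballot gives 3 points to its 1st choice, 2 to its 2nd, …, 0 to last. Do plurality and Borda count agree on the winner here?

Yes

Plurality first-place counts: Option D 10, Option E 4, Option F 0, Option B 0 → Option D.
Borda totals: Option D 38, Option E 32, Option F 2, Option B 12 → Option D.
The two rules agree on Option D.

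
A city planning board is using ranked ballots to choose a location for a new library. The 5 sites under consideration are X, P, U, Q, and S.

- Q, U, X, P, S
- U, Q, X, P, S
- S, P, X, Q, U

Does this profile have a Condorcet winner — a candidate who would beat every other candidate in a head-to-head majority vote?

Head-to-head results (3 voters total):
X vs P: X wins 2–1.
X vs U: U wins 2–1.
X vs Q: Q wins 2–1.
X vs S: X wins 2–1.
P vs U: U wins 2–1.
P vs Q: Q wins 2–1.
P vs S: P wins 2–1.
U vs Q: Q wins 2–1.
U vs S: U wins 2–1.
Q vs S: Q wins 2–1.
Q beats each rival — X (2–1), P (2–1), U (2–1), S (2–1) — so Q is the Condorcet winner.

Yes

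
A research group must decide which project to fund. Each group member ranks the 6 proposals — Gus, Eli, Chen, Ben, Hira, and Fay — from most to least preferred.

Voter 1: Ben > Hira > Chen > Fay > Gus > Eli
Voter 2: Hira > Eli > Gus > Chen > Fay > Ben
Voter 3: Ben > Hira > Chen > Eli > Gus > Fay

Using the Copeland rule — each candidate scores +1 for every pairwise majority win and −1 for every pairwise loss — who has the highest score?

Pairwise results:
  Gus vs Eli: Eli wins 2–1.
  Gus vs Chen: Chen wins 2–1.
  Gus vs Ben: Ben wins 2–1.
  Gus vs Hira: Hira wins 3–0.
  Gus vs Fay: Gus wins 2–1.
  Eli vs Chen: Chen wins 2–1.
  Eli vs Ben: Ben wins 2–1.
  Eli vs Hira: Hira wins 3–0.
  Eli vs Fay: Eli wins 2–1.
  Chen vs Ben: Ben wins 2–1.
  Chen vs Hira: Hira wins 3–0.
  Chen vs Fay: Chen wins 3–0.
  Ben vs Hira: Ben wins 2–1.
  Ben vs Fay: Ben wins 2–1.
  Hira vs Fay: Hira wins 3–0.
Copeland scores (wins − losses):
  Gus: 1 − 4 = -3
  Eli: 2 − 3 = -1
  Chen: 3 − 2 = 1
  Ben: 5 − 0 = 5
  Hira: 4 − 1 = 3
  Fay: 0 − 5 = -5
Ben has the best Copeland score.

Ben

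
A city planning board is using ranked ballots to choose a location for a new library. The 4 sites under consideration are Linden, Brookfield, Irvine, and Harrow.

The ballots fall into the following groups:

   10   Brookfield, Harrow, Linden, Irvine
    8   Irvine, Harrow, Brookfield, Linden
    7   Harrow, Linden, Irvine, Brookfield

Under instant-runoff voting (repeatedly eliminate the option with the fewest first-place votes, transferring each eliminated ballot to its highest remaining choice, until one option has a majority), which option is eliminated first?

Round 1: Brookfield 10, Irvine 8, Harrow 7, Linden 0. Linden has the fewest and is eliminated.
Round 2: Brookfield 10, Irvine 8, Harrow 7. Harrow has the fewest and is eliminated.
Round 3: Irvine 15, Brookfield 10. Irvine has a majority.

Linden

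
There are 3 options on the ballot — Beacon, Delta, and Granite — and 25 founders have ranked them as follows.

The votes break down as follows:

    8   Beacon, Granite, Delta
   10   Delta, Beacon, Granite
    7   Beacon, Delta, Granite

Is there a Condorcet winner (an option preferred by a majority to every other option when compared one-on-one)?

Yes

Head-to-head results (25 voters total):
Beacon vs Delta: Beacon wins 15–10.
Beacon vs Granite: Beacon wins 25–0.
Delta vs Granite: Delta wins 17–8.
Beacon beats each rival — Delta (15–10), Granite (25–0) — so Beacon is the Condorcet winner.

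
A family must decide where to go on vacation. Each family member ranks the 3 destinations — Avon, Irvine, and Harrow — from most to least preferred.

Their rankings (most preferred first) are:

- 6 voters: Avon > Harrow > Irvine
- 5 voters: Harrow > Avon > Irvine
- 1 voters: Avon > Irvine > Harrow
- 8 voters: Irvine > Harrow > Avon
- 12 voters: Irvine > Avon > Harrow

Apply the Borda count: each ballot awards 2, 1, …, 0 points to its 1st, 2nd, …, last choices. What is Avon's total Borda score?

Borda scores:
  Avon: 6·2 + 5·1 + 2 + 8·0 + 12·1 = 31
  Irvine: 6·0 + 5·0 + 1 + 8·2 + 12·2 = 41
  Harrow: 6·1 + 5·2 + 0 + 8·1 + 12·0 = 24

31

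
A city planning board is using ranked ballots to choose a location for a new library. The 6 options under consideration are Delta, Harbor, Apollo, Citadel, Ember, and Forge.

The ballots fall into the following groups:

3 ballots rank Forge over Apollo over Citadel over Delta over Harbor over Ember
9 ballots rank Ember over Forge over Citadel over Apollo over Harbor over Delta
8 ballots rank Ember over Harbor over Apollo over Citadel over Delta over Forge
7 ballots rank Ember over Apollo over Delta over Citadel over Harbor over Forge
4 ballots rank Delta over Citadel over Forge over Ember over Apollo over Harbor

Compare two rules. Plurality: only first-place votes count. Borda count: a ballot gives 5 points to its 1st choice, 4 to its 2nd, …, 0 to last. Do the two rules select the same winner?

Yes

Plurality first-place counts: Delta 4, Harbor 0, Apollo 0, Citadel 0, Ember 24, Forge 3 → Ember.
Borda totals: Delta 55, Harbor 51, Apollo 86, Citadel 82, Ember 128, Forge 63 → Ember.
The two rules agree on Ember.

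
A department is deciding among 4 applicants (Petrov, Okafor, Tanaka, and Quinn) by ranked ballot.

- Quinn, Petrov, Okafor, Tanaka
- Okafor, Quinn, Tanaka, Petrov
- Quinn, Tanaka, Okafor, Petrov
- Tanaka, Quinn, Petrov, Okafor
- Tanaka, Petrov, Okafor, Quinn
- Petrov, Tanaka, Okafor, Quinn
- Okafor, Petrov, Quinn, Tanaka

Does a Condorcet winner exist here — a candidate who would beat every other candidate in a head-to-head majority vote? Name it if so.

Head-to-head results (7 voters total):
Petrov vs Okafor: Petrov wins 4–3.
Petrov vs Tanaka: Tanaka wins 4–3.
Petrov vs Quinn: Quinn wins 4–3.
Okafor vs Tanaka: Tanaka wins 4–3.
Okafor vs Quinn: Okafor wins 4–3.
Tanaka vs Quinn: Quinn wins 4–3.
No candidate beats all others: Petrov beats Okafor beats Quinn beats Petrov, a majority cycle.

None — there is no Condorcet winner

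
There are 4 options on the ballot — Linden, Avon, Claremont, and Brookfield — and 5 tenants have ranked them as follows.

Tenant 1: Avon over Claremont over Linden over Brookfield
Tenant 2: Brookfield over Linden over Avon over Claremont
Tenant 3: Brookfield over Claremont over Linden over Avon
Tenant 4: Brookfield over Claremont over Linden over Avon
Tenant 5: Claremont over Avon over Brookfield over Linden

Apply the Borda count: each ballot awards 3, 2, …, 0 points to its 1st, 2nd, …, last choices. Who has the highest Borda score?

Brookfield

Borda scores:
  Linden: 1 + 2 + 1 + 1 + 0 = 5
  Avon: 3 + 1 + 0 + 0 + 2 = 6
  Claremont: 2 + 0 + 2 + 2 + 3 = 9
  Brookfield: 0 + 3 + 3 + 3 + 1 = 10
Brookfield has the highest total.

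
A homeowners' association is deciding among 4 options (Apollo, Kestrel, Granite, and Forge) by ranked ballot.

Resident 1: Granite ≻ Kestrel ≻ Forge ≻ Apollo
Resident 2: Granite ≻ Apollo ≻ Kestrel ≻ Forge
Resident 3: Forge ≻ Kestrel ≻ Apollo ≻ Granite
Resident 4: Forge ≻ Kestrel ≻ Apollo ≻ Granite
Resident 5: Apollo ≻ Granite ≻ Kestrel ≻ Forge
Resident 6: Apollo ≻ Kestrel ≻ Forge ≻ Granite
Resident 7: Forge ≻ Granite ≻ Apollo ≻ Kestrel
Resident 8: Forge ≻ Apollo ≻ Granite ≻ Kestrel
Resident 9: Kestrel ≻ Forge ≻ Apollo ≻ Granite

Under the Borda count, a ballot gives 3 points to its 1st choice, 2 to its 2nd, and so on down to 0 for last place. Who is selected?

Borda scores:
  Apollo: 0 + 2 + 1 + 1 + 3 + 3 + 1 + 2 + 1 = 14
  Kestrel: 2 + 1 + 2 + 2 + 1 + 2 + 0 + 0 + 3 = 13
  Granite: 3 + 3 + 0 + 0 + 2 + 0 + 2 + 1 + 0 = 11
  Forge: 1 + 0 + 3 + 3 + 0 + 1 + 3 + 3 + 2 = 16
Forge has the highest total.

Forge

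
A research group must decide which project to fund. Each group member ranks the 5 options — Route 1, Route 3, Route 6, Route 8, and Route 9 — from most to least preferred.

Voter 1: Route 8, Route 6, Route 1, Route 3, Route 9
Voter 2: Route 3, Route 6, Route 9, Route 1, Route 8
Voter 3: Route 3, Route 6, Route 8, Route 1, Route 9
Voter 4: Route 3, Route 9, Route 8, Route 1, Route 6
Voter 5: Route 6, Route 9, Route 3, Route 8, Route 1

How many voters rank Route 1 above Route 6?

Ballots ranking Route 1 above Route 6: 1.
Ballots ranking Route 6 above Route 1: 4.
So 1 of 5 voters prefer Route 1 to Route 6.

1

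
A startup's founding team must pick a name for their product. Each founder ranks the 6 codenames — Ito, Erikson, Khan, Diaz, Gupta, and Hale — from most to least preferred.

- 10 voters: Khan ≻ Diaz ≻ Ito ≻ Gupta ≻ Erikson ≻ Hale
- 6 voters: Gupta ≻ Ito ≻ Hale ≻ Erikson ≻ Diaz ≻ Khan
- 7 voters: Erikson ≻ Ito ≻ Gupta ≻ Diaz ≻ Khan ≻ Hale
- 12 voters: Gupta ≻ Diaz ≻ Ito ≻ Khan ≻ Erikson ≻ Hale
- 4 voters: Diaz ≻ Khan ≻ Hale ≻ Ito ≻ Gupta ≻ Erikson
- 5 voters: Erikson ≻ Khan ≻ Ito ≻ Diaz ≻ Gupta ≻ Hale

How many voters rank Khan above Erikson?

Ballots ranking Khan above Erikson: 10+12+4 = 26.
Ballots ranking Erikson above Khan: 6+7+5 = 18.
So 26 of 44 voters prefer Khan to Erikson.

26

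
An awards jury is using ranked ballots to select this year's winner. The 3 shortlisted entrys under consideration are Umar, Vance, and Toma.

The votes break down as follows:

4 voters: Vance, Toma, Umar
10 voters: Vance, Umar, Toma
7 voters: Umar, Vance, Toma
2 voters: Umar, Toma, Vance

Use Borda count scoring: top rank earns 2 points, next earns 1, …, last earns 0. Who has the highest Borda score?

Borda scores:
  Umar: 4·0 + 10·1 + 7·2 + 2·2 = 28
  Vance: 4·2 + 10·2 + 7·1 + 2·0 = 35
  Toma: 4·1 + 10·0 + 7·0 + 2·1 = 6
Vance has the highest total.

Vance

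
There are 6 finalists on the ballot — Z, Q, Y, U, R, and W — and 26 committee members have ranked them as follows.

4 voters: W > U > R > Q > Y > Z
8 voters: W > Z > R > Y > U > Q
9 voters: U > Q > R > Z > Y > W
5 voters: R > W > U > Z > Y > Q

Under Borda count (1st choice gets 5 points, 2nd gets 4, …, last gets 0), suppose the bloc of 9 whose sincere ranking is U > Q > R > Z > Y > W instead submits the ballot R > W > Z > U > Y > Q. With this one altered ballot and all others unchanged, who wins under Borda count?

W

Borda totals with the altered ballot: Z 69, Q 8, Y 34, U 57, R 106, W 116.
The switch changes the winner from R to W.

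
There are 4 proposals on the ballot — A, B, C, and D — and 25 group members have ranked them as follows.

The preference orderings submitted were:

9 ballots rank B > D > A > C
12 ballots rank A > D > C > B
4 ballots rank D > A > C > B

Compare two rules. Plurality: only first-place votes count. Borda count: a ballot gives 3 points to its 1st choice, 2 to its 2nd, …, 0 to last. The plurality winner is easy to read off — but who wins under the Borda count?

Plurality first-place counts: A 12, B 9, C 0, D 4 → A.
Borda totals: A 53, B 27, C 16, D 54 → D.

D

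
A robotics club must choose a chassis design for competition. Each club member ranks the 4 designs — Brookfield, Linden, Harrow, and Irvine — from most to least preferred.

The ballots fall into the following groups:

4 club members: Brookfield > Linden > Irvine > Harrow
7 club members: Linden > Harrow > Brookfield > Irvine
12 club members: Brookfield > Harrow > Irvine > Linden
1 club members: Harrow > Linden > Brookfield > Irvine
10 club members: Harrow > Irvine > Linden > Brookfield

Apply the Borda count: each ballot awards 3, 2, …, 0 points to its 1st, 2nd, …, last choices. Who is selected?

Borda scores:
  Brookfield: 4·3 + 7·1 + 12·3 + 1 + 10·0 = 56
  Linden: 4·2 + 7·3 + 12·0 + 2 + 10·1 = 41
  Harrow: 4·0 + 7·2 + 12·2 + 3 + 10·3 = 71
  Irvine: 4·1 + 7·0 + 12·1 + 0 + 10·2 = 36
Harrow has the highest total.

Harrow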